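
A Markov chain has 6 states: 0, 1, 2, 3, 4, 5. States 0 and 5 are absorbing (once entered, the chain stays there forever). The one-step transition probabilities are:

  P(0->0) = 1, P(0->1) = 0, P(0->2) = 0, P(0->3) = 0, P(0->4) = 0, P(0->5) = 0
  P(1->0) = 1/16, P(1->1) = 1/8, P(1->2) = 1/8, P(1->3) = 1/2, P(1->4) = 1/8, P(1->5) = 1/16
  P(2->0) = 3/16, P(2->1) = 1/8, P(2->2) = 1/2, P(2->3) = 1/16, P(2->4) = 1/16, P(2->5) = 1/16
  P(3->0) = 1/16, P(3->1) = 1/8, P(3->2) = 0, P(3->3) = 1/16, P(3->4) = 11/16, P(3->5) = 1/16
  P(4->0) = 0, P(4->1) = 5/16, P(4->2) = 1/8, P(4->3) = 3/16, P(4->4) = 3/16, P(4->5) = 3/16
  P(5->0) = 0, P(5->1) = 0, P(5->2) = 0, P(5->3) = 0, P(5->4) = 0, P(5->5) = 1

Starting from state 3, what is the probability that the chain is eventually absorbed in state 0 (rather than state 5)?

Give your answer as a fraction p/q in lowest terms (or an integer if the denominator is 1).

Let a_i = P(absorbed in 0 | start in state i).
Boundary conditions: a_0 = 1, a_5 = 0.
For each transient state i, a_i = sum_j P(i->j) * a_j:
  a_1 = 1/16*a_0 + 1/8*a_1 + 1/8*a_2 + 1/2*a_3 + 1/8*a_4 + 1/16*a_5
  a_2 = 3/16*a_0 + 1/8*a_1 + 1/2*a_2 + 1/16*a_3 + 1/16*a_4 + 1/16*a_5
  a_3 = 1/16*a_0 + 1/8*a_1 + 0*a_2 + 1/16*a_3 + 11/16*a_4 + 1/16*a_5
  a_4 = 0*a_0 + 5/16*a_1 + 1/8*a_2 + 3/16*a_3 + 3/16*a_4 + 3/16*a_5

Substituting a_0 = 1 and a_5 = 0, rearrange to (I - Q) a = r where r[i] = P(i -> 0):
  [7/8, -1/8, -1/2, -1/8] . (a_1, a_2, a_3, a_4) = 1/16
  [-1/8, 1/2, -1/16, -1/16] . (a_1, a_2, a_3, a_4) = 3/16
  [-1/8, 0, 15/16, -11/16] . (a_1, a_2, a_3, a_4) = 1/16
  [-5/16, -1/8, -3/16, 13/16] . (a_1, a_2, a_3, a_4) = 0

Solving yields:
  a_1 = 956/2379
  a_2 = 889/1586
  a_3 = 850/2379
  a_4 = 769/2379

Starting state is 3, so the absorption probability is a_3 = 850/2379.

Answer: 850/2379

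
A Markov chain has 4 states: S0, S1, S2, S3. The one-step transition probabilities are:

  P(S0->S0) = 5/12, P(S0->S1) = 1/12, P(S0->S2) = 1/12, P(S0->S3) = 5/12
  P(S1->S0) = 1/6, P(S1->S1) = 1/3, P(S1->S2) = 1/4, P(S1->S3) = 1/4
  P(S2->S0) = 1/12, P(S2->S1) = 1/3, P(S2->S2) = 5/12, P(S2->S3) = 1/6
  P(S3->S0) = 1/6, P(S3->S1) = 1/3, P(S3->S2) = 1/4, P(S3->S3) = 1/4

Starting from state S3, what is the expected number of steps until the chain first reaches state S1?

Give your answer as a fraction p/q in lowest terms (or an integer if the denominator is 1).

Answer: 1056/301

Derivation:
Let h_i = expected steps to first reach S1 from state i.
Boundary: h_S1 = 0.
First-step equations for the other states:
  h_S0 = 1 + 5/12*h_S0 + 1/12*h_S1 + 1/12*h_S2 + 5/12*h_S3
  h_S2 = 1 + 1/12*h_S0 + 1/3*h_S1 + 5/12*h_S2 + 1/6*h_S3
  h_S3 = 1 + 1/6*h_S0 + 1/3*h_S1 + 1/4*h_S2 + 1/4*h_S3

Substituting h_S1 = 0 and rearranging gives the linear system (I - Q) h = 1:
  [7/12, -1/12, -5/12] . (h_S0, h_S2, h_S3) = 1
  [-1/12, 7/12, -1/6] . (h_S0, h_S2, h_S3) = 1
  [-1/6, -1/4, 3/4] . (h_S0, h_S2, h_S3) = 1

Solving yields:
  h_S0 = 1416/301
  h_S2 = 1020/301
  h_S3 = 1056/301

Starting state is S3, so the expected hitting time is h_S3 = 1056/301.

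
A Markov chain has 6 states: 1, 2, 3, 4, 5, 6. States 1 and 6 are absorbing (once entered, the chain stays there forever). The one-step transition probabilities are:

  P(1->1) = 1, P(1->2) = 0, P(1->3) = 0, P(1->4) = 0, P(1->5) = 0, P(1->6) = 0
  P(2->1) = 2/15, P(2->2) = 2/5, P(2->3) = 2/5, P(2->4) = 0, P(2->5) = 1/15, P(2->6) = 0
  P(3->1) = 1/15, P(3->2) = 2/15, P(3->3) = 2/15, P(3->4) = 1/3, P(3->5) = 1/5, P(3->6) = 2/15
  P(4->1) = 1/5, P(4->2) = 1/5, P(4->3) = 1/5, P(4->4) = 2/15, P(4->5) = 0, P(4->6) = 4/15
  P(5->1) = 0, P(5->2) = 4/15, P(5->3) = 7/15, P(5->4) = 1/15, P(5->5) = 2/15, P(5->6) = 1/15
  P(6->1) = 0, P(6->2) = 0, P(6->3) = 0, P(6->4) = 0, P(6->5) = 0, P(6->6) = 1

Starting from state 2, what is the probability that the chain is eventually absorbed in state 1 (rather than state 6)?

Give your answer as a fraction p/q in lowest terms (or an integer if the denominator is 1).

Answer: 493/862

Derivation:
Let a_i = P(absorbed in 1 | start in state i).
Boundary conditions: a_1 = 1, a_6 = 0.
For each transient state i, a_i = sum_j P(i->j) * a_j:
  a_2 = 2/15*a_1 + 2/5*a_2 + 2/5*a_3 + 0*a_4 + 1/15*a_5 + 0*a_6
  a_3 = 1/15*a_1 + 2/15*a_2 + 2/15*a_3 + 1/3*a_4 + 1/5*a_5 + 2/15*a_6
  a_4 = 1/5*a_1 + 1/5*a_2 + 1/5*a_3 + 2/15*a_4 + 0*a_5 + 4/15*a_6
  a_5 = 0*a_1 + 4/15*a_2 + 7/15*a_3 + 1/15*a_4 + 2/15*a_5 + 1/15*a_6

Substituting a_1 = 1 and a_6 = 0, rearrange to (I - Q) a = r where r[i] = P(i -> 1):
  [3/5, -2/5, 0, -1/15] . (a_2, a_3, a_4, a_5) = 2/15
  [-2/15, 13/15, -1/3, -1/5] . (a_2, a_3, a_4, a_5) = 1/15
  [-1/5, -1/5, 13/15, 0] . (a_2, a_3, a_4, a_5) = 1/5
  [-4/15, -7/15, -1/15, 13/15] . (a_2, a_3, a_4, a_5) = 0

Solving yields:
  a_2 = 493/862
  a_3 = 387/862
  a_4 = 201/431
  a_5 = 391/862

Starting state is 2, so the absorption probability is a_2 = 493/862.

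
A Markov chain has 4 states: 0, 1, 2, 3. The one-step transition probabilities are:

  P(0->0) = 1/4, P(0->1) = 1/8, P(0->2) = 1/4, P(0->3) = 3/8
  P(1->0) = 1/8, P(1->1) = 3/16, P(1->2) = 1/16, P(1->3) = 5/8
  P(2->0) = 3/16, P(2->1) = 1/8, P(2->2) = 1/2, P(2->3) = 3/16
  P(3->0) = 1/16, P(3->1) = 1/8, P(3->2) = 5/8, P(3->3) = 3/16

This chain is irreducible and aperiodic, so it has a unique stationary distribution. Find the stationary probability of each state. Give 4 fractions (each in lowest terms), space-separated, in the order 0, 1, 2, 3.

Answer: 19/123 2/15 269/615 169/615

Derivation:
The stationary distribution satisfies pi = pi * P, i.e.:
  pi_0 = 1/4*pi_0 + 1/8*pi_1 + 3/16*pi_2 + 1/16*pi_3
  pi_1 = 1/8*pi_0 + 3/16*pi_1 + 1/8*pi_2 + 1/8*pi_3
  pi_2 = 1/4*pi_0 + 1/16*pi_1 + 1/2*pi_2 + 5/8*pi_3
  pi_3 = 3/8*pi_0 + 5/8*pi_1 + 3/16*pi_2 + 3/16*pi_3
with normalization: pi_0 + pi_1 + pi_2 + pi_3 = 1.

Using the first 3 balance equations plus normalization, the linear system A*pi = b is:
  [-3/4, 1/8, 3/16, 1/16] . pi = 0
  [1/8, -13/16, 1/8, 1/8] . pi = 0
  [1/4, 1/16, -1/2, 5/8] . pi = 0
  [1, 1, 1, 1] . pi = 1

Solving yields:
  pi_0 = 19/123
  pi_1 = 2/15
  pi_2 = 269/615
  pi_3 = 169/615

Verification (pi * P):
  19/123*1/4 + 2/15*1/8 + 269/615*3/16 + 169/615*1/16 = 19/123 = pi_0  (ok)
  19/123*1/8 + 2/15*3/16 + 269/615*1/8 + 169/615*1/8 = 2/15 = pi_1  (ok)
  19/123*1/4 + 2/15*1/16 + 269/615*1/2 + 169/615*5/8 = 269/615 = pi_2  (ok)
  19/123*3/8 + 2/15*5/8 + 269/615*3/16 + 169/615*3/16 = 169/615 = pi_3  (ok)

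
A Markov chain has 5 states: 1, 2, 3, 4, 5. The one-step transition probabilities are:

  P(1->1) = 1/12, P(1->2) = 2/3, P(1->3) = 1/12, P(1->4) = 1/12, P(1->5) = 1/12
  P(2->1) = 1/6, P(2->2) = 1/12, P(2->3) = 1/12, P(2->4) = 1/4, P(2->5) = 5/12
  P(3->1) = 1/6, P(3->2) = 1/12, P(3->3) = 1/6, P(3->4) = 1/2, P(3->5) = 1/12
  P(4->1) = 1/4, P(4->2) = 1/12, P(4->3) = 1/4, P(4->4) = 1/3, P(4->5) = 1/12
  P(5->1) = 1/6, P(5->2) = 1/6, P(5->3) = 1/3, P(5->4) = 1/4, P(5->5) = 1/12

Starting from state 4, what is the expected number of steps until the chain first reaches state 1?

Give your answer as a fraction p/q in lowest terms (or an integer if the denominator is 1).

Let h_i = expected steps to first reach 1 from state i.
Boundary: h_1 = 0.
First-step equations for the other states:
  h_2 = 1 + 1/6*h_1 + 1/12*h_2 + 1/12*h_3 + 1/4*h_4 + 5/12*h_5
  h_3 = 1 + 1/6*h_1 + 1/12*h_2 + 1/6*h_3 + 1/2*h_4 + 1/12*h_5
  h_4 = 1 + 1/4*h_1 + 1/12*h_2 + 1/4*h_3 + 1/3*h_4 + 1/12*h_5
  h_5 = 1 + 1/6*h_1 + 1/6*h_2 + 1/3*h_3 + 1/4*h_4 + 1/12*h_5

Substituting h_1 = 0 and rearranging gives the linear system (I - Q) h = 1:
  [11/12, -1/12, -1/4, -5/12] . (h_2, h_3, h_4, h_5) = 1
  [-1/12, 5/6, -1/2, -1/12] . (h_2, h_3, h_4, h_5) = 1
  [-1/12, -1/4, 2/3, -1/12] . (h_2, h_3, h_4, h_5) = 1
  [-1/6, -1/3, -1/4, 11/12] . (h_2, h_3, h_4, h_5) = 1

Solving yields:
  h_2 = 24096/4673
  h_3 = 23520/4673
  h_4 = 21840/4673
  h_5 = 23988/4673

Starting state is 4, so the expected hitting time is h_4 = 21840/4673.

Answer: 21840/4673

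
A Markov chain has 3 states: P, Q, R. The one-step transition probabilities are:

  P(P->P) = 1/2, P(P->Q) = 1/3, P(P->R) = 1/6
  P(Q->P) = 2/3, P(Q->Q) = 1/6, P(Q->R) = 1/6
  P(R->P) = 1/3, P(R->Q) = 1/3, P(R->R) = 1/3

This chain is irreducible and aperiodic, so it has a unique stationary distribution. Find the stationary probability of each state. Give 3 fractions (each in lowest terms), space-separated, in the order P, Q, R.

The stationary distribution satisfies pi = pi * P, i.e.:
  pi_P = 1/2*pi_P + 2/3*pi_Q + 1/3*pi_R
  pi_Q = 1/3*pi_P + 1/6*pi_Q + 1/3*pi_R
  pi_R = 1/6*pi_P + 1/6*pi_Q + 1/3*pi_R
with normalization: pi_P + pi_Q + pi_R = 1.

Using the first 2 balance equations plus normalization, the linear system A*pi = b is:
  [-1/2, 2/3, 1/3] . pi = 0
  [1/3, -5/6, 1/3] . pi = 0
  [1, 1, 1] . pi = 1

Solving yields:
  pi_P = 18/35
  pi_Q = 2/7
  pi_R = 1/5

Verification (pi * P):
  18/35*1/2 + 2/7*2/3 + 1/5*1/3 = 18/35 = pi_P  (ok)
  18/35*1/3 + 2/7*1/6 + 1/5*1/3 = 2/7 = pi_Q  (ok)
  18/35*1/6 + 2/7*1/6 + 1/5*1/3 = 1/5 = pi_R  (ok)

Answer: 18/35 2/7 1/5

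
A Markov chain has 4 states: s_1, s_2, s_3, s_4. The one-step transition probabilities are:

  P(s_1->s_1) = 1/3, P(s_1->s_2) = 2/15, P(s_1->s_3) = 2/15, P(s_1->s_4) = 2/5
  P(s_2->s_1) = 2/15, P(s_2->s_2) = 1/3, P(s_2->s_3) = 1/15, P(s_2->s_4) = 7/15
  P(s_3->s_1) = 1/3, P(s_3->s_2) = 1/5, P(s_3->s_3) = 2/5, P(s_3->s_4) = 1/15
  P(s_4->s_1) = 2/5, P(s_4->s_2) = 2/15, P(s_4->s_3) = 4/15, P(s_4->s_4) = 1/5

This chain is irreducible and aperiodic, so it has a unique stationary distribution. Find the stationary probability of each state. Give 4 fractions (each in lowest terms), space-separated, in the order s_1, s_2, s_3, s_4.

The stationary distribution satisfies pi = pi * P, i.e.:
  pi_s_1 = 1/3*pi_s_1 + 2/15*pi_s_2 + 1/3*pi_s_3 + 2/5*pi_s_4
  pi_s_2 = 2/15*pi_s_1 + 1/3*pi_s_2 + 1/5*pi_s_3 + 2/15*pi_s_4
  pi_s_3 = 2/15*pi_s_1 + 1/15*pi_s_2 + 2/5*pi_s_3 + 4/15*pi_s_4
  pi_s_4 = 2/5*pi_s_1 + 7/15*pi_s_2 + 1/15*pi_s_3 + 1/5*pi_s_4
with normalization: pi_s_1 + pi_s_2 + pi_s_3 + pi_s_4 = 1.

Using the first 3 balance equations plus normalization, the linear system A*pi = b is:
  [-2/3, 2/15, 1/3, 2/5] . pi = 0
  [2/15, -2/3, 1/5, 2/15] . pi = 0
  [2/15, 1/15, -3/5, 4/15] . pi = 0
  [1, 1, 1, 1] . pi = 1

Solving yields:
  pi_s_1 = 99/314
  pi_s_2 = 29/157
  pi_s_3 = 34/157
  pi_s_4 = 89/314

Verification (pi * P):
  99/314*1/3 + 29/157*2/15 + 34/157*1/3 + 89/314*2/5 = 99/314 = pi_s_1  (ok)
  99/314*2/15 + 29/157*1/3 + 34/157*1/5 + 89/314*2/15 = 29/157 = pi_s_2  (ok)
  99/314*2/15 + 29/157*1/15 + 34/157*2/5 + 89/314*4/15 = 34/157 = pi_s_3  (ok)
  99/314*2/5 + 29/157*7/15 + 34/157*1/15 + 89/314*1/5 = 89/314 = pi_s_4  (ok)

Answer: 99/314 29/157 34/157 89/314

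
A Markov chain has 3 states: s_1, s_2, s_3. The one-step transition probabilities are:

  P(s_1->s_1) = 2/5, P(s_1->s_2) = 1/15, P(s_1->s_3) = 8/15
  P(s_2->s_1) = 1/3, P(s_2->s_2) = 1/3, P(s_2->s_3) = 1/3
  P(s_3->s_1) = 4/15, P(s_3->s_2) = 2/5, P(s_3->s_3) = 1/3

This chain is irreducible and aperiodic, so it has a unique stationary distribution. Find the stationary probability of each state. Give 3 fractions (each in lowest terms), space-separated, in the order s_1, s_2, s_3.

Answer: 70/213 58/213 85/213

Derivation:
The stationary distribution satisfies pi = pi * P, i.e.:
  pi_s_1 = 2/5*pi_s_1 + 1/3*pi_s_2 + 4/15*pi_s_3
  pi_s_2 = 1/15*pi_s_1 + 1/3*pi_s_2 + 2/5*pi_s_3
  pi_s_3 = 8/15*pi_s_1 + 1/3*pi_s_2 + 1/3*pi_s_3
with normalization: pi_s_1 + pi_s_2 + pi_s_3 = 1.

Using the first 2 balance equations plus normalization, the linear system A*pi = b is:
  [-3/5, 1/3, 4/15] . pi = 0
  [1/15, -2/3, 2/5] . pi = 0
  [1, 1, 1] . pi = 1

Solving yields:
  pi_s_1 = 70/213
  pi_s_2 = 58/213
  pi_s_3 = 85/213

Verification (pi * P):
  70/213*2/5 + 58/213*1/3 + 85/213*4/15 = 70/213 = pi_s_1  (ok)
  70/213*1/15 + 58/213*1/3 + 85/213*2/5 = 58/213 = pi_s_2  (ok)
  70/213*8/15 + 58/213*1/3 + 85/213*1/3 = 85/213 = pi_s_3  (ok)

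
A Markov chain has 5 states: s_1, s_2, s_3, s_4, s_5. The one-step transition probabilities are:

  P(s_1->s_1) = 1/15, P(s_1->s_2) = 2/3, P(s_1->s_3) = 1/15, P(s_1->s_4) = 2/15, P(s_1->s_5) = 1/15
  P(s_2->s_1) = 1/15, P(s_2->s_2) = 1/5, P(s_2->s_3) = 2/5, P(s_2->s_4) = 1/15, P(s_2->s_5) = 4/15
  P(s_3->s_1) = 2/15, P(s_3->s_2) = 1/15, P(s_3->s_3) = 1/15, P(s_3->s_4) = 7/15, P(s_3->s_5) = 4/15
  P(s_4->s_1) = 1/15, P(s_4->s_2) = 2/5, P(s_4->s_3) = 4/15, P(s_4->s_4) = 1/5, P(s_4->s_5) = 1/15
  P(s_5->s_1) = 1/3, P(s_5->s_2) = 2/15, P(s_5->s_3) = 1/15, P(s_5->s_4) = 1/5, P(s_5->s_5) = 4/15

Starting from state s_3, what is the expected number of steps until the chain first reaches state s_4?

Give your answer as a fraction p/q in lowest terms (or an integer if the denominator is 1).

Let h_i = expected steps to first reach s_4 from state i.
Boundary: h_s_4 = 0.
First-step equations for the other states:
  h_s_1 = 1 + 1/15*h_s_1 + 2/3*h_s_2 + 1/15*h_s_3 + 2/15*h_s_4 + 1/15*h_s_5
  h_s_2 = 1 + 1/15*h_s_1 + 1/5*h_s_2 + 2/5*h_s_3 + 1/15*h_s_4 + 4/15*h_s_5
  h_s_3 = 1 + 2/15*h_s_1 + 1/15*h_s_2 + 1/15*h_s_3 + 7/15*h_s_4 + 4/15*h_s_5
  h_s_5 = 1 + 1/3*h_s_1 + 2/15*h_s_2 + 1/15*h_s_3 + 1/5*h_s_4 + 4/15*h_s_5

Substituting h_s_4 = 0 and rearranging gives the linear system (I - Q) h = 1:
  [14/15, -2/3, -1/15, -1/15] . (h_s_1, h_s_2, h_s_3, h_s_5) = 1
  [-1/15, 4/5, -2/5, -4/15] . (h_s_1, h_s_2, h_s_3, h_s_5) = 1
  [-2/15, -1/15, 14/15, -4/15] . (h_s_1, h_s_2, h_s_3, h_s_5) = 1
  [-1/3, -2/15, -1/15, 11/15] . (h_s_1, h_s_2, h_s_3, h_s_5) = 1

Solving yields:
  h_s_1 = 37350/6833
  h_s_2 = 36000/6833
  h_s_3 = 50535/13666
  h_s_5 = 70275/13666

Starting state is s_3, so the expected hitting time is h_s_3 = 50535/13666.

Answer: 50535/13666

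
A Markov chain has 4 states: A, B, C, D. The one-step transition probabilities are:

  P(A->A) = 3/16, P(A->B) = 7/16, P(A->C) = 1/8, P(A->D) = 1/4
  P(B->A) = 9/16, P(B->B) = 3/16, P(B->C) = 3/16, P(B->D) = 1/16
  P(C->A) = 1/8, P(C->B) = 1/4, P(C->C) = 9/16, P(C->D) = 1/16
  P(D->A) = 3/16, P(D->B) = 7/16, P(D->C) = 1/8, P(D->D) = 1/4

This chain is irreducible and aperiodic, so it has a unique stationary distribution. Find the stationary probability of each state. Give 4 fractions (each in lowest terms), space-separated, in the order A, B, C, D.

The stationary distribution satisfies pi = pi * P, i.e.:
  pi_A = 3/16*pi_A + 9/16*pi_B + 1/8*pi_C + 3/16*pi_D
  pi_B = 7/16*pi_A + 3/16*pi_B + 1/4*pi_C + 7/16*pi_D
  pi_C = 1/8*pi_A + 3/16*pi_B + 9/16*pi_C + 1/8*pi_D
  pi_D = 1/4*pi_A + 1/16*pi_B + 1/16*pi_C + 1/4*pi_D
with normalization: pi_A + pi_B + pi_C + pi_D = 1.

Using the first 3 balance equations plus normalization, the linear system A*pi = b is:
  [-13/16, 9/16, 1/8, 3/16] . pi = 0
  [7/16, -13/16, 1/4, 7/16] . pi = 0
  [1/8, 3/16, -7/16, 1/8] . pi = 0
  [1, 1, 1, 1] . pi = 1

Solving yields:
  pi_A = 211/732
  pi_B = 19/61
  pi_C = 47/183
  pi_D = 35/244

Verification (pi * P):
  211/732*3/16 + 19/61*9/16 + 47/183*1/8 + 35/244*3/16 = 211/732 = pi_A  (ok)
  211/732*7/16 + 19/61*3/16 + 47/183*1/4 + 35/244*7/16 = 19/61 = pi_B  (ok)
  211/732*1/8 + 19/61*3/16 + 47/183*9/16 + 35/244*1/8 = 47/183 = pi_C  (ok)
  211/732*1/4 + 19/61*1/16 + 47/183*1/16 + 35/244*1/4 = 35/244 = pi_D  (ok)

Answer: 211/732 19/61 47/183 35/244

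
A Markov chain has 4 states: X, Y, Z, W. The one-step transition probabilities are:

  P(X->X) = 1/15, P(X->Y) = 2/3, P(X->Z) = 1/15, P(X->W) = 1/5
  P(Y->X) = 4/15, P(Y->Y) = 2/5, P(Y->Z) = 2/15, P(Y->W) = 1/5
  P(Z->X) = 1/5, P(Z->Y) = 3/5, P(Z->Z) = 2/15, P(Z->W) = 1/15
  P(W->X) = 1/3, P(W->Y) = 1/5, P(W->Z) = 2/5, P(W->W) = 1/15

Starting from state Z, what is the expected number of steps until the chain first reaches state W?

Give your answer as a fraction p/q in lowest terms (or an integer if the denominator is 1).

Answer: 4575/743

Derivation:
Let h_i = expected steps to first reach W from state i.
Boundary: h_W = 0.
First-step equations for the other states:
  h_X = 1 + 1/15*h_X + 2/3*h_Y + 1/15*h_Z + 1/5*h_W
  h_Y = 1 + 4/15*h_X + 2/5*h_Y + 2/15*h_Z + 1/5*h_W
  h_Z = 1 + 1/5*h_X + 3/5*h_Y + 2/15*h_Z + 1/15*h_W

Substituting h_W = 0 and rearranging gives the linear system (I - Q) h = 1:
  [14/15, -2/3, -1/15] . (h_X, h_Y, h_Z) = 1
  [-4/15, 3/5, -2/15] . (h_X, h_Y, h_Z) = 1
  [-1/5, -3/5, 13/15] . (h_X, h_Y, h_Z) = 1

Solving yields:
  h_X = 4005/743
  h_Y = 4035/743
  h_Z = 4575/743

Starting state is Z, so the expected hitting time is h_Z = 4575/743.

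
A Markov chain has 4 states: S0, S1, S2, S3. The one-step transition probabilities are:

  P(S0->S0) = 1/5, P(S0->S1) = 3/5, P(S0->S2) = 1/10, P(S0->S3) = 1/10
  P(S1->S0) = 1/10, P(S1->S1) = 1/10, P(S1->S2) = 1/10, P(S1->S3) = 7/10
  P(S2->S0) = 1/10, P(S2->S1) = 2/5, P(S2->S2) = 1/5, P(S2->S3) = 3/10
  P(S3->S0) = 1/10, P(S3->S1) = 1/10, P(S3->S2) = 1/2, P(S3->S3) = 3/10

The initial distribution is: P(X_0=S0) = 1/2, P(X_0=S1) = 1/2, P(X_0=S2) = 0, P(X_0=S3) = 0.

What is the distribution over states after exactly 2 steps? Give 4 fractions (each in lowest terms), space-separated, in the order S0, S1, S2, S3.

Answer: 23/200 41/200 27/100 41/100

Derivation:
Propagating the distribution step by step (d_{t+1} = d_t * P):
d_0 = (S0=1/2, S1=1/2, S2=0, S3=0)
  d_1[S0] = 1/2*1/5 + 1/2*1/10 + 0*1/10 + 0*1/10 = 3/20
  d_1[S1] = 1/2*3/5 + 1/2*1/10 + 0*2/5 + 0*1/10 = 7/20
  d_1[S2] = 1/2*1/10 + 1/2*1/10 + 0*1/5 + 0*1/2 = 1/10
  d_1[S3] = 1/2*1/10 + 1/2*7/10 + 0*3/10 + 0*3/10 = 2/5
d_1 = (S0=3/20, S1=7/20, S2=1/10, S3=2/5)
  d_2[S0] = 3/20*1/5 + 7/20*1/10 + 1/10*1/10 + 2/5*1/10 = 23/200
  d_2[S1] = 3/20*3/5 + 7/20*1/10 + 1/10*2/5 + 2/5*1/10 = 41/200
  d_2[S2] = 3/20*1/10 + 7/20*1/10 + 1/10*1/5 + 2/5*1/2 = 27/100
  d_2[S3] = 3/20*1/10 + 7/20*7/10 + 1/10*3/10 + 2/5*3/10 = 41/100
d_2 = (S0=23/200, S1=41/200, S2=27/100, S3=41/100)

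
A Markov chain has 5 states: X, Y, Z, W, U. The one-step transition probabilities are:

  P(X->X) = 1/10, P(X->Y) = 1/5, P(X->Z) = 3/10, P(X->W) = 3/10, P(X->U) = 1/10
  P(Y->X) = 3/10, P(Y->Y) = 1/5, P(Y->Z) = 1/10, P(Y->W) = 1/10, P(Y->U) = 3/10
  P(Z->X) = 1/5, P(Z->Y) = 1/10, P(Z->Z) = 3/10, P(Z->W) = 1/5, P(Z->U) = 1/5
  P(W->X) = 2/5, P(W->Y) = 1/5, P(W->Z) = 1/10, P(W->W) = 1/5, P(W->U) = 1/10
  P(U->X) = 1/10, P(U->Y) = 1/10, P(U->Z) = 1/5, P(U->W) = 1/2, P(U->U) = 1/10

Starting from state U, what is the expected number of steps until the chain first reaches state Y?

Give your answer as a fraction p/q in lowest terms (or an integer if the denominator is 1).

Let h_i = expected steps to first reach Y from state i.
Boundary: h_Y = 0.
First-step equations for the other states:
  h_X = 1 + 1/10*h_X + 1/5*h_Y + 3/10*h_Z + 3/10*h_W + 1/10*h_U
  h_Z = 1 + 1/5*h_X + 1/10*h_Y + 3/10*h_Z + 1/5*h_W + 1/5*h_U
  h_W = 1 + 2/5*h_X + 1/5*h_Y + 1/10*h_Z + 1/5*h_W + 1/10*h_U
  h_U = 1 + 1/10*h_X + 1/10*h_Y + 1/5*h_Z + 1/2*h_W + 1/10*h_U

Substituting h_Y = 0 and rearranging gives the linear system (I - Q) h = 1:
  [9/10, -3/10, -3/10, -1/10] . (h_X, h_Z, h_W, h_U) = 1
  [-1/5, 7/10, -1/5, -1/5] . (h_X, h_Z, h_W, h_U) = 1
  [-2/5, -1/10, 4/5, -1/10] . (h_X, h_Z, h_W, h_U) = 1
  [-1/10, -1/5, -1/2, 9/10] . (h_X, h_Z, h_W, h_U) = 1

Solving yields:
  h_X = 73/12
  h_Z = 304/45
  h_W = 1073/180
  h_U = 33/5

Starting state is U, so the expected hitting time is h_U = 33/5.

Answer: 33/5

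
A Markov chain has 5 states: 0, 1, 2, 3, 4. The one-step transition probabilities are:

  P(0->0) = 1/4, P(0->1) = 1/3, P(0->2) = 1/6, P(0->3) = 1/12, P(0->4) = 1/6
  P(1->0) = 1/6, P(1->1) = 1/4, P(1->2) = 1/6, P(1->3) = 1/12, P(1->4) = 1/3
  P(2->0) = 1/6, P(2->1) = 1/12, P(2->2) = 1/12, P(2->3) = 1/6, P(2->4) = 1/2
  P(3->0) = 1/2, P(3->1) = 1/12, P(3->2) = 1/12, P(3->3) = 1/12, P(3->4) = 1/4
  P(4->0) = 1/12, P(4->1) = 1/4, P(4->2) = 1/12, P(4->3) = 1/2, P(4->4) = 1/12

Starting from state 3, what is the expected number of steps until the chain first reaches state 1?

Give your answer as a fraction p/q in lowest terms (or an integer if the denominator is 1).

Answer: 7593/1474

Derivation:
Let h_i = expected steps to first reach 1 from state i.
Boundary: h_1 = 0.
First-step equations for the other states:
  h_0 = 1 + 1/4*h_0 + 1/3*h_1 + 1/6*h_2 + 1/12*h_3 + 1/6*h_4
  h_2 = 1 + 1/6*h_0 + 1/12*h_1 + 1/12*h_2 + 1/6*h_3 + 1/2*h_4
  h_3 = 1 + 1/2*h_0 + 1/12*h_1 + 1/12*h_2 + 1/12*h_3 + 1/4*h_4
  h_4 = 1 + 1/12*h_0 + 1/4*h_1 + 1/12*h_2 + 1/2*h_3 + 1/12*h_4

Substituting h_1 = 0 and rearranging gives the linear system (I - Q) h = 1:
  [3/4, -1/6, -1/12, -1/6] . (h_0, h_2, h_3, h_4) = 1
  [-1/6, 11/12, -1/6, -1/2] . (h_0, h_2, h_3, h_4) = 1
  [-1/2, -1/12, 11/12, -1/4] . (h_0, h_2, h_3, h_4) = 1
  [-1/12, -1/12, -1/2, 11/12] . (h_0, h_2, h_3, h_4) = 1

Solving yields:
  h_0 = 6135/1474
  h_2 = 3969/737
  h_3 = 7593/1474
  h_4 = 639/134

Starting state is 3, so the expected hitting time is h_3 = 7593/1474.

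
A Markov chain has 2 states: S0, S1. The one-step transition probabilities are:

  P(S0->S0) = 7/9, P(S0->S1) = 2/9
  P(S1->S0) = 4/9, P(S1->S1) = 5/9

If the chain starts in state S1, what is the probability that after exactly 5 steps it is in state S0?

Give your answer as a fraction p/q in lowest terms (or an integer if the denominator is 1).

Answer: 484/729

Derivation:
Computing P^5 by repeated multiplication:
P^1 =
  S0: [7/9, 2/9]
  S1: [4/9, 5/9]
P^2 =
  S0: [19/27, 8/27]
  S1: [16/27, 11/27]
P^3 =
  S0: [55/81, 26/81]
  S1: [52/81, 29/81]
P^4 =
  S0: [163/243, 80/243]
  S1: [160/243, 83/243]
P^5 =
  S0: [487/729, 242/729]
  S1: [484/729, 245/729]

(P^5)[S1 -> S0] = 484/729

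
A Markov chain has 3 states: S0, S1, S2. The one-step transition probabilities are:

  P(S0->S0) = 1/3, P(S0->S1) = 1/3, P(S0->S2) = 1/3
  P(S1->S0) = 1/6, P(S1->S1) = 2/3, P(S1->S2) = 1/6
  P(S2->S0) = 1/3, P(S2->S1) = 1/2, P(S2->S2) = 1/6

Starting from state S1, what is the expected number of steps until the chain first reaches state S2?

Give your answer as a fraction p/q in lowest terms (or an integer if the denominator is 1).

Answer: 5

Derivation:
Let h_i = expected steps to first reach S2 from state i.
Boundary: h_S2 = 0.
First-step equations for the other states:
  h_S0 = 1 + 1/3*h_S0 + 1/3*h_S1 + 1/3*h_S2
  h_S1 = 1 + 1/6*h_S0 + 2/3*h_S1 + 1/6*h_S2

Substituting h_S2 = 0 and rearranging gives the linear system (I - Q) h = 1:
  [2/3, -1/3] . (h_S0, h_S1) = 1
  [-1/6, 1/3] . (h_S0, h_S1) = 1

Solving yields:
  h_S0 = 4
  h_S1 = 5

Starting state is S1, so the expected hitting time is h_S1 = 5.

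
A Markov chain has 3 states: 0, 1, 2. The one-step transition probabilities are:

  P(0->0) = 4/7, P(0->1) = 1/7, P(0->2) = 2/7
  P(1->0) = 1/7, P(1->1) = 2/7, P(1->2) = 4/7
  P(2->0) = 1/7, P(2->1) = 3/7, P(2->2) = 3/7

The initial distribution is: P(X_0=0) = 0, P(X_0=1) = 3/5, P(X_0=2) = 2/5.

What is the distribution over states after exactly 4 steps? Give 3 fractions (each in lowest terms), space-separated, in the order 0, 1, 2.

Answer: 580/2401 3803/12005 5302/12005

Derivation:
Propagating the distribution step by step (d_{t+1} = d_t * P):
d_0 = (0=0, 1=3/5, 2=2/5)
  d_1[0] = 0*4/7 + 3/5*1/7 + 2/5*1/7 = 1/7
  d_1[1] = 0*1/7 + 3/5*2/7 + 2/5*3/7 = 12/35
  d_1[2] = 0*2/7 + 3/5*4/7 + 2/5*3/7 = 18/35
d_1 = (0=1/7, 1=12/35, 2=18/35)
  d_2[0] = 1/7*4/7 + 12/35*1/7 + 18/35*1/7 = 10/49
  d_2[1] = 1/7*1/7 + 12/35*2/7 + 18/35*3/7 = 83/245
  d_2[2] = 1/7*2/7 + 12/35*4/7 + 18/35*3/7 = 16/35
d_2 = (0=10/49, 1=83/245, 2=16/35)
  d_3[0] = 10/49*4/7 + 83/245*1/7 + 16/35*1/7 = 79/343
  d_3[1] = 10/49*1/7 + 83/245*2/7 + 16/35*3/7 = 552/1715
  d_3[2] = 10/49*2/7 + 83/245*4/7 + 16/35*3/7 = 768/1715
d_3 = (0=79/343, 1=552/1715, 2=768/1715)
  d_4[0] = 79/343*4/7 + 552/1715*1/7 + 768/1715*1/7 = 580/2401
  d_4[1] = 79/343*1/7 + 552/1715*2/7 + 768/1715*3/7 = 3803/12005
  d_4[2] = 79/343*2/7 + 552/1715*4/7 + 768/1715*3/7 = 5302/12005
d_4 = (0=580/2401, 1=3803/12005, 2=5302/12005)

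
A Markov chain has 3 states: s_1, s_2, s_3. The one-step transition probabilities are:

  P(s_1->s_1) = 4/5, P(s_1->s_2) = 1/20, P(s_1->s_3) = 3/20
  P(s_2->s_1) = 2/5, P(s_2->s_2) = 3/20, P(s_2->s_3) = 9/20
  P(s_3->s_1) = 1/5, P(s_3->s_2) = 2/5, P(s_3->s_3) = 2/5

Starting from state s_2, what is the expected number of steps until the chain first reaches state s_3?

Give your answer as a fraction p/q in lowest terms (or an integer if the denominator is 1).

Answer: 4

Derivation:
Let h_i = expected steps to first reach s_3 from state i.
Boundary: h_s_3 = 0.
First-step equations for the other states:
  h_s_1 = 1 + 4/5*h_s_1 + 1/20*h_s_2 + 3/20*h_s_3
  h_s_2 = 1 + 2/5*h_s_1 + 3/20*h_s_2 + 9/20*h_s_3

Substituting h_s_3 = 0 and rearranging gives the linear system (I - Q) h = 1:
  [1/5, -1/20] . (h_s_1, h_s_2) = 1
  [-2/5, 17/20] . (h_s_1, h_s_2) = 1

Solving yields:
  h_s_1 = 6
  h_s_2 = 4

Starting state is s_2, so the expected hitting time is h_s_2 = 4.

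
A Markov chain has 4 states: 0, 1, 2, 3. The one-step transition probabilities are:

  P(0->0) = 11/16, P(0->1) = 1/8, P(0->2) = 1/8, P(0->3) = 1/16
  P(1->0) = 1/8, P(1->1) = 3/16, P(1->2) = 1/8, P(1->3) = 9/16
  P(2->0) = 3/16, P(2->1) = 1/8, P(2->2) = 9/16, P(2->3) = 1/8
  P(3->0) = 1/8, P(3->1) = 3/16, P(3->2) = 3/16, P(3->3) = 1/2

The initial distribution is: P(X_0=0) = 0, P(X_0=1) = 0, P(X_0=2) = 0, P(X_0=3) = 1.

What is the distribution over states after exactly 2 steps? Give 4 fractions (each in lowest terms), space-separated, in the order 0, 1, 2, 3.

Answer: 53/256 43/256 61/256 99/256

Derivation:
Propagating the distribution step by step (d_{t+1} = d_t * P):
d_0 = (0=0, 1=0, 2=0, 3=1)
  d_1[0] = 0*11/16 + 0*1/8 + 0*3/16 + 1*1/8 = 1/8
  d_1[1] = 0*1/8 + 0*3/16 + 0*1/8 + 1*3/16 = 3/16
  d_1[2] = 0*1/8 + 0*1/8 + 0*9/16 + 1*3/16 = 3/16
  d_1[3] = 0*1/16 + 0*9/16 + 0*1/8 + 1*1/2 = 1/2
d_1 = (0=1/8, 1=3/16, 2=3/16, 3=1/2)
  d_2[0] = 1/8*11/16 + 3/16*1/8 + 3/16*3/16 + 1/2*1/8 = 53/256
  d_2[1] = 1/8*1/8 + 3/16*3/16 + 3/16*1/8 + 1/2*3/16 = 43/256
  d_2[2] = 1/8*1/8 + 3/16*1/8 + 3/16*9/16 + 1/2*3/16 = 61/256
  d_2[3] = 1/8*1/16 + 3/16*9/16 + 3/16*1/8 + 1/2*1/2 = 99/256
d_2 = (0=53/256, 1=43/256, 2=61/256, 3=99/256)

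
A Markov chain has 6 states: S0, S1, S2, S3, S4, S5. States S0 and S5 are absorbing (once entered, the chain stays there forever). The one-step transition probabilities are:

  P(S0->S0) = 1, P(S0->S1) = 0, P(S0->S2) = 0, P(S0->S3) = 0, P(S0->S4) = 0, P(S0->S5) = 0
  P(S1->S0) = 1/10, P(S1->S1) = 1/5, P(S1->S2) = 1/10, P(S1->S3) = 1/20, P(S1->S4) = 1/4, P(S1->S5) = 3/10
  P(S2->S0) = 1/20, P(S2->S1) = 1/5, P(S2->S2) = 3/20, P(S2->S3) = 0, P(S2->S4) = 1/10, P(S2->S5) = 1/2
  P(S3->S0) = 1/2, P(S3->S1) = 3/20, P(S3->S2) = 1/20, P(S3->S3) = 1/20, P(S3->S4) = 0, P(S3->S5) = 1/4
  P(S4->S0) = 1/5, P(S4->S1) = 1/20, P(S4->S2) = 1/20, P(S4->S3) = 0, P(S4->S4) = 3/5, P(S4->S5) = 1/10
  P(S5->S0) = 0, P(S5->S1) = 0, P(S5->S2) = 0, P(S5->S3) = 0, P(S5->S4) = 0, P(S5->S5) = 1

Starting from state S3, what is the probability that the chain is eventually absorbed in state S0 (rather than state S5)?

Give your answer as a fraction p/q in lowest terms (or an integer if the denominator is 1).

Answer: 22044/37013

Derivation:
Let a_i = P(absorbed in S0 | start in state i).
Boundary conditions: a_S0 = 1, a_S5 = 0.
For each transient state i, a_i = sum_j P(i->j) * a_j:
  a_S1 = 1/10*a_S0 + 1/5*a_S1 + 1/10*a_S2 + 1/20*a_S3 + 1/4*a_S4 + 3/10*a_S5
  a_S2 = 1/20*a_S0 + 1/5*a_S1 + 3/20*a_S2 + 0*a_S3 + 1/10*a_S4 + 1/2*a_S5
  a_S3 = 1/2*a_S0 + 3/20*a_S1 + 1/20*a_S2 + 1/20*a_S3 + 0*a_S4 + 1/4*a_S5
  a_S4 = 1/5*a_S0 + 1/20*a_S1 + 1/20*a_S2 + 0*a_S3 + 3/5*a_S4 + 1/10*a_S5

Substituting a_S0 = 1 and a_S5 = 0, rearrange to (I - Q) a = r where r[i] = P(i -> S0):
  [4/5, -1/10, -1/20, -1/4] . (a_S1, a_S2, a_S3, a_S4) = 1/10
  [-1/5, 17/20, 0, -1/10] . (a_S1, a_S2, a_S3, a_S4) = 1/20
  [-3/20, -1/20, 19/20, 0] . (a_S1, a_S2, a_S3, a_S4) = 1/2
  [-1/20, -1/20, 0, 2/5] . (a_S1, a_S2, a_S3, a_S4) = 1/5

Solving yields:
  a_S1 = 13611/37013
  a_S2 = 7873/37013
  a_S3 = 22044/37013
  a_S4 = 21192/37013

Starting state is S3, so the absorption probability is a_S3 = 22044/37013.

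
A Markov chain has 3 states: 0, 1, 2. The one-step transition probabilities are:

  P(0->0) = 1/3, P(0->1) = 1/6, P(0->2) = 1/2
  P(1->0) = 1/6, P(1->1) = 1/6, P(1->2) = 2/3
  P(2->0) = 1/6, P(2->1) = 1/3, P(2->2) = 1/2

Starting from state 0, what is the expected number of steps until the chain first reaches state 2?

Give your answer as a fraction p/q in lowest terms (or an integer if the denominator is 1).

Let h_i = expected steps to first reach 2 from state i.
Boundary: h_2 = 0.
First-step equations for the other states:
  h_0 = 1 + 1/3*h_0 + 1/6*h_1 + 1/2*h_2
  h_1 = 1 + 1/6*h_0 + 1/6*h_1 + 2/3*h_2

Substituting h_2 = 0 and rearranging gives the linear system (I - Q) h = 1:
  [2/3, -1/6] . (h_0, h_1) = 1
  [-1/6, 5/6] . (h_0, h_1) = 1

Solving yields:
  h_0 = 36/19
  h_1 = 30/19

Starting state is 0, so the expected hitting time is h_0 = 36/19.

Answer: 36/19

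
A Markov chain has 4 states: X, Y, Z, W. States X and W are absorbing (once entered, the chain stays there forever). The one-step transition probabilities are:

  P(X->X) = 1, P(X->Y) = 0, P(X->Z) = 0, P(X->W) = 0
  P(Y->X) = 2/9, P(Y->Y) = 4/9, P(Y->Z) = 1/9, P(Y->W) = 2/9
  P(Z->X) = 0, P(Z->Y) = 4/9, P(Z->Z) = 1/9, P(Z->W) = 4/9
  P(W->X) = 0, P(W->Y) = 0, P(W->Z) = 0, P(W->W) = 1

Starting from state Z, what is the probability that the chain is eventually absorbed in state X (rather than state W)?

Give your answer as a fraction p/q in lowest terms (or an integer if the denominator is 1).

Answer: 2/9

Derivation:
Let a_i = P(absorbed in X | start in state i).
Boundary conditions: a_X = 1, a_W = 0.
For each transient state i, a_i = sum_j P(i->j) * a_j:
  a_Y = 2/9*a_X + 4/9*a_Y + 1/9*a_Z + 2/9*a_W
  a_Z = 0*a_X + 4/9*a_Y + 1/9*a_Z + 4/9*a_W

Substituting a_X = 1 and a_W = 0, rearrange to (I - Q) a = r where r[i] = P(i -> X):
  [5/9, -1/9] . (a_Y, a_Z) = 2/9
  [-4/9, 8/9] . (a_Y, a_Z) = 0

Solving yields:
  a_Y = 4/9
  a_Z = 2/9

Starting state is Z, so the absorption probability is a_Z = 2/9.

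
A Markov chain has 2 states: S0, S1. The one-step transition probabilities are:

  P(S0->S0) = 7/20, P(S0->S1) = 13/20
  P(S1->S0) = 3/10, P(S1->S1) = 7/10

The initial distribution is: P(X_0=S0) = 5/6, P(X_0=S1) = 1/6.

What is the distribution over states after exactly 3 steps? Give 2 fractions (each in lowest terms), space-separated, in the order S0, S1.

Propagating the distribution step by step (d_{t+1} = d_t * P):
d_0 = (S0=5/6, S1=1/6)
  d_1[S0] = 5/6*7/20 + 1/6*3/10 = 41/120
  d_1[S1] = 5/6*13/20 + 1/6*7/10 = 79/120
d_1 = (S0=41/120, S1=79/120)
  d_2[S0] = 41/120*7/20 + 79/120*3/10 = 761/2400
  d_2[S1] = 41/120*13/20 + 79/120*7/10 = 1639/2400
d_2 = (S0=761/2400, S1=1639/2400)
  d_3[S0] = 761/2400*7/20 + 1639/2400*3/10 = 15161/48000
  d_3[S1] = 761/2400*13/20 + 1639/2400*7/10 = 32839/48000
d_3 = (S0=15161/48000, S1=32839/48000)

Answer: 15161/48000 32839/48000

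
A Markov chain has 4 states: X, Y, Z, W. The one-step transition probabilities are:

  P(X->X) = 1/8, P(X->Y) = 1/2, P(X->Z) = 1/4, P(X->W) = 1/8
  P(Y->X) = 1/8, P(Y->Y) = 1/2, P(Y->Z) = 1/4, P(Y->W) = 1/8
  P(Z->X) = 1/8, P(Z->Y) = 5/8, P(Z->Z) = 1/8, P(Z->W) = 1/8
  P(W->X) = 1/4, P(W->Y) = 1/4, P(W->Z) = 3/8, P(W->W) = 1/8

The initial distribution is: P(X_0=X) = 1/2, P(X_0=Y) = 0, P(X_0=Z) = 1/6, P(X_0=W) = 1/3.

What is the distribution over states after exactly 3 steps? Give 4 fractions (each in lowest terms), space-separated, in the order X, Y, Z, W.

Answer: 9/64 1529/3072 727/3072 1/8

Derivation:
Propagating the distribution step by step (d_{t+1} = d_t * P):
d_0 = (X=1/2, Y=0, Z=1/6, W=1/3)
  d_1[X] = 1/2*1/8 + 0*1/8 + 1/6*1/8 + 1/3*1/4 = 1/6
  d_1[Y] = 1/2*1/2 + 0*1/2 + 1/6*5/8 + 1/3*1/4 = 7/16
  d_1[Z] = 1/2*1/4 + 0*1/4 + 1/6*1/8 + 1/3*3/8 = 13/48
  d_1[W] = 1/2*1/8 + 0*1/8 + 1/6*1/8 + 1/3*1/8 = 1/8
d_1 = (X=1/6, Y=7/16, Z=13/48, W=1/8)
  d_2[X] = 1/6*1/8 + 7/16*1/8 + 13/48*1/8 + 1/8*1/4 = 9/64
  d_2[Y] = 1/6*1/2 + 7/16*1/2 + 13/48*5/8 + 1/8*1/4 = 193/384
  d_2[Z] = 1/6*1/4 + 7/16*1/4 + 13/48*1/8 + 1/8*3/8 = 89/384
  d_2[W] = 1/6*1/8 + 7/16*1/8 + 13/48*1/8 + 1/8*1/8 = 1/8
d_2 = (X=9/64, Y=193/384, Z=89/384, W=1/8)
  d_3[X] = 9/64*1/8 + 193/384*1/8 + 89/384*1/8 + 1/8*1/4 = 9/64
  d_3[Y] = 9/64*1/2 + 193/384*1/2 + 89/384*5/8 + 1/8*1/4 = 1529/3072
  d_3[Z] = 9/64*1/4 + 193/384*1/4 + 89/384*1/8 + 1/8*3/8 = 727/3072
  d_3[W] = 9/64*1/8 + 193/384*1/8 + 89/384*1/8 + 1/8*1/8 = 1/8
d_3 = (X=9/64, Y=1529/3072, Z=727/3072, W=1/8)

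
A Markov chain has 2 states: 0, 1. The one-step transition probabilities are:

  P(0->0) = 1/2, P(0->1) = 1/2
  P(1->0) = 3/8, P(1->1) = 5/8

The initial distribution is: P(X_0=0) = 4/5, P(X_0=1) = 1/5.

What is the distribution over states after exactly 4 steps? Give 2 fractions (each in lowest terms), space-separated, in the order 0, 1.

Answer: 8779/20480 11701/20480

Derivation:
Propagating the distribution step by step (d_{t+1} = d_t * P):
d_0 = (0=4/5, 1=1/5)
  d_1[0] = 4/5*1/2 + 1/5*3/8 = 19/40
  d_1[1] = 4/5*1/2 + 1/5*5/8 = 21/40
d_1 = (0=19/40, 1=21/40)
  d_2[0] = 19/40*1/2 + 21/40*3/8 = 139/320
  d_2[1] = 19/40*1/2 + 21/40*5/8 = 181/320
d_2 = (0=139/320, 1=181/320)
  d_3[0] = 139/320*1/2 + 181/320*3/8 = 1099/2560
  d_3[1] = 139/320*1/2 + 181/320*5/8 = 1461/2560
d_3 = (0=1099/2560, 1=1461/2560)
  d_4[0] = 1099/2560*1/2 + 1461/2560*3/8 = 8779/20480
  d_4[1] = 1099/2560*1/2 + 1461/2560*5/8 = 11701/20480
d_4 = (0=8779/20480, 1=11701/20480)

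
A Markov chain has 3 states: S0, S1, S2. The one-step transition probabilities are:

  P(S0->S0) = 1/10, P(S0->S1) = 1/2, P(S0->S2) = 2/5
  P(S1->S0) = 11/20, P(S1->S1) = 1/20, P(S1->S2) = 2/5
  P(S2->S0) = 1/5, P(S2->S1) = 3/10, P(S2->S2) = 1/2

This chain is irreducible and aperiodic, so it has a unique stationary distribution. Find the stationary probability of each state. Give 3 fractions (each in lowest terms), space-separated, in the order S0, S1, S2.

Answer: 71/261 74/261 4/9

Derivation:
The stationary distribution satisfies pi = pi * P, i.e.:
  pi_S0 = 1/10*pi_S0 + 11/20*pi_S1 + 1/5*pi_S2
  pi_S1 = 1/2*pi_S0 + 1/20*pi_S1 + 3/10*pi_S2
  pi_S2 = 2/5*pi_S0 + 2/5*pi_S1 + 1/2*pi_S2
with normalization: pi_S0 + pi_S1 + pi_S2 = 1.

Using the first 2 balance equations plus normalization, the linear system A*pi = b is:
  [-9/10, 11/20, 1/5] . pi = 0
  [1/2, -19/20, 3/10] . pi = 0
  [1, 1, 1] . pi = 1

Solving yields:
  pi_S0 = 71/261
  pi_S1 = 74/261
  pi_S2 = 4/9

Verification (pi * P):
  71/261*1/10 + 74/261*11/20 + 4/9*1/5 = 71/261 = pi_S0  (ok)
  71/261*1/2 + 74/261*1/20 + 4/9*3/10 = 74/261 = pi_S1  (ok)
  71/261*2/5 + 74/261*2/5 + 4/9*1/2 = 4/9 = pi_S2  (ok)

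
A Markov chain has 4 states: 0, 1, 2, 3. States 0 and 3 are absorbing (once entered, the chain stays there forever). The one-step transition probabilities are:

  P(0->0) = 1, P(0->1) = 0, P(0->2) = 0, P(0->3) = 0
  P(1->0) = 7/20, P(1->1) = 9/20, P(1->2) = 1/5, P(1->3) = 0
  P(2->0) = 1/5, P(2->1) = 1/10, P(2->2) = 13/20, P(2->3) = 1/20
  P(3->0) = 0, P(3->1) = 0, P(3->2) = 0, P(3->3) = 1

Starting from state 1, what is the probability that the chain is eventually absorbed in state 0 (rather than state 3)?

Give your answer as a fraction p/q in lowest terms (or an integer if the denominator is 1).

Answer: 65/69

Derivation:
Let a_i = P(absorbed in 0 | start in state i).
Boundary conditions: a_0 = 1, a_3 = 0.
For each transient state i, a_i = sum_j P(i->j) * a_j:
  a_1 = 7/20*a_0 + 9/20*a_1 + 1/5*a_2 + 0*a_3
  a_2 = 1/5*a_0 + 1/10*a_1 + 13/20*a_2 + 1/20*a_3

Substituting a_0 = 1 and a_3 = 0, rearrange to (I - Q) a = r where r[i] = P(i -> 0):
  [11/20, -1/5] . (a_1, a_2) = 7/20
  [-1/10, 7/20] . (a_1, a_2) = 1/5

Solving yields:
  a_1 = 65/69
  a_2 = 58/69

Starting state is 1, so the absorption probability is a_1 = 65/69.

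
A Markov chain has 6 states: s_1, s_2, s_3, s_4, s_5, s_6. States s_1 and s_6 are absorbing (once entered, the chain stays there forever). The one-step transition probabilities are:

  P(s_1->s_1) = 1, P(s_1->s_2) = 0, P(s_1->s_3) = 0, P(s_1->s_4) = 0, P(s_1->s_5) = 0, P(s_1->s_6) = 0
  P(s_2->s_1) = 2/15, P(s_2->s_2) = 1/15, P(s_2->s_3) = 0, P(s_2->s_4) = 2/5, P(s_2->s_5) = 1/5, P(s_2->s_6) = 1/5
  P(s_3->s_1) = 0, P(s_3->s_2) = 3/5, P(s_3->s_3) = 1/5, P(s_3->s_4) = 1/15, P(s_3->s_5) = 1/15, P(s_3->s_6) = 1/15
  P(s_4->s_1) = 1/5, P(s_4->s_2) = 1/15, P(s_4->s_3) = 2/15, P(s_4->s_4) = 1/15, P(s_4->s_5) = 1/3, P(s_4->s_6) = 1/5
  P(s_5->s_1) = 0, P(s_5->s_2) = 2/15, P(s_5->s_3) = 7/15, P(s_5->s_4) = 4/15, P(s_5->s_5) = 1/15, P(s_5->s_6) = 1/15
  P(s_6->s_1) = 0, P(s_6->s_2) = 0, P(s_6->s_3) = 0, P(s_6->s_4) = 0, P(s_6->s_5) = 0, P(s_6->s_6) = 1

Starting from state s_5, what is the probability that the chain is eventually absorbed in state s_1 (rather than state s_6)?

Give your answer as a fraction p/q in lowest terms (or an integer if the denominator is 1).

Let a_i = P(absorbed in s_1 | start in state i).
Boundary conditions: a_s_1 = 1, a_s_6 = 0.
For each transient state i, a_i = sum_j P(i->j) * a_j:
  a_s_2 = 2/15*a_s_1 + 1/15*a_s_2 + 0*a_s_3 + 2/5*a_s_4 + 1/5*a_s_5 + 1/5*a_s_6
  a_s_3 = 0*a_s_1 + 3/5*a_s_2 + 1/5*a_s_3 + 1/15*a_s_4 + 1/15*a_s_5 + 1/15*a_s_6
  a_s_4 = 1/5*a_s_1 + 1/15*a_s_2 + 2/15*a_s_3 + 1/15*a_s_4 + 1/3*a_s_5 + 1/5*a_s_6
  a_s_5 = 0*a_s_1 + 2/15*a_s_2 + 7/15*a_s_3 + 4/15*a_s_4 + 1/15*a_s_5 + 1/15*a_s_6

Substituting a_s_1 = 1 and a_s_6 = 0, rearrange to (I - Q) a = r where r[i] = P(i -> s_1):
  [14/15, 0, -2/5, -1/5] . (a_s_2, a_s_3, a_s_4, a_s_5) = 2/15
  [-3/5, 4/5, -1/15, -1/15] . (a_s_2, a_s_3, a_s_4, a_s_5) = 0
  [-1/15, -2/15, 14/15, -1/3] . (a_s_2, a_s_3, a_s_4, a_s_5) = 1/5
  [-2/15, -7/15, -4/15, 14/15] . (a_s_2, a_s_3, a_s_4, a_s_5) = 0

Solving yields:
  a_s_2 = 251/623
  a_s_3 = 6646/18067
  a_s_4 = 7683/18067
  a_s_5 = 6558/18067

Starting state is s_5, so the absorption probability is a_s_5 = 6558/18067.

Answer: 6558/18067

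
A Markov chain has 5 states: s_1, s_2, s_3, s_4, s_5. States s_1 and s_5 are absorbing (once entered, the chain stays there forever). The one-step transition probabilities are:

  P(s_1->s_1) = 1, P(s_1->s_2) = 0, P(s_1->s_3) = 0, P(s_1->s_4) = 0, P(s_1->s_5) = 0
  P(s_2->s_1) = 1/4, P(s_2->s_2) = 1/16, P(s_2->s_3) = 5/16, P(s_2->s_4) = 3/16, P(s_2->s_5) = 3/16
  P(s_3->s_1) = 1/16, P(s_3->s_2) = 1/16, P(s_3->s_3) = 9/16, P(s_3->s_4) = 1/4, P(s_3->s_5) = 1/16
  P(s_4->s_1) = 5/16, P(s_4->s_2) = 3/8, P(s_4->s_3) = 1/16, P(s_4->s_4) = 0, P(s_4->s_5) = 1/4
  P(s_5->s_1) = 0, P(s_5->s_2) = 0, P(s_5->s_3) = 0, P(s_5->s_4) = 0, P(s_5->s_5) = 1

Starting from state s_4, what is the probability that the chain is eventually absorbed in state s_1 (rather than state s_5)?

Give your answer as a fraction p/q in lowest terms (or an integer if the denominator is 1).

Let a_i = P(absorbed in s_1 | start in state i).
Boundary conditions: a_s_1 = 1, a_s_5 = 0.
For each transient state i, a_i = sum_j P(i->j) * a_j:
  a_s_2 = 1/4*a_s_1 + 1/16*a_s_2 + 5/16*a_s_3 + 3/16*a_s_4 + 3/16*a_s_5
  a_s_3 = 1/16*a_s_1 + 1/16*a_s_2 + 9/16*a_s_3 + 1/4*a_s_4 + 1/16*a_s_5
  a_s_4 = 5/16*a_s_1 + 3/8*a_s_2 + 1/16*a_s_3 + 0*a_s_4 + 1/4*a_s_5

Substituting a_s_1 = 1 and a_s_5 = 0, rearrange to (I - Q) a = r where r[i] = P(i -> s_1):
  [15/16, -5/16, -3/16] . (a_s_2, a_s_3, a_s_4) = 1/4
  [-1/16, 7/16, -1/4] . (a_s_2, a_s_3, a_s_4) = 1/16
  [-3/8, -1/16, 1] . (a_s_2, a_s_3, a_s_4) = 5/16

Solving yields:
  a_s_2 = 720/1291
  a_s_3 = 697/1291
  a_s_4 = 717/1291

Starting state is s_4, so the absorption probability is a_s_4 = 717/1291.

Answer: 717/1291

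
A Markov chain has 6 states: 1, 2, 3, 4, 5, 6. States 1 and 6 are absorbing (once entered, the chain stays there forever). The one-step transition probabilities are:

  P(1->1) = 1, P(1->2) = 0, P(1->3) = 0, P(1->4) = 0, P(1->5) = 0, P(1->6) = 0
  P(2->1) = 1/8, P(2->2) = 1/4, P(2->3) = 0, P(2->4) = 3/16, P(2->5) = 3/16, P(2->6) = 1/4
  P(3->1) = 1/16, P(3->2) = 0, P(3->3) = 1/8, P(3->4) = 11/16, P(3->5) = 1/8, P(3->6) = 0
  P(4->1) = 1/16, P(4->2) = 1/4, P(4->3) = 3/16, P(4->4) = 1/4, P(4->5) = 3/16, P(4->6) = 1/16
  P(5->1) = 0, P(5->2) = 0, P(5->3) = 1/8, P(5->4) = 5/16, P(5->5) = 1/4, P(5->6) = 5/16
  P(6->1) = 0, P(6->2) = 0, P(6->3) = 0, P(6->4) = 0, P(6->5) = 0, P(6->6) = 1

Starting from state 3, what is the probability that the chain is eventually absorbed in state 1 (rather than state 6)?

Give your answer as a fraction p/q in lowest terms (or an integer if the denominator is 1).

Answer: 523/1515

Derivation:
Let a_i = P(absorbed in 1 | start in state i).
Boundary conditions: a_1 = 1, a_6 = 0.
For each transient state i, a_i = sum_j P(i->j) * a_j:
  a_2 = 1/8*a_1 + 1/4*a_2 + 0*a_3 + 3/16*a_4 + 3/16*a_5 + 1/4*a_6
  a_3 = 1/16*a_1 + 0*a_2 + 1/8*a_3 + 11/16*a_4 + 1/8*a_5 + 0*a_6
  a_4 = 1/16*a_1 + 1/4*a_2 + 3/16*a_3 + 1/4*a_4 + 3/16*a_5 + 1/16*a_6
  a_5 = 0*a_1 + 0*a_2 + 1/8*a_3 + 5/16*a_4 + 1/4*a_5 + 5/16*a_6

Substituting a_1 = 1 and a_6 = 0, rearrange to (I - Q) a = r where r[i] = P(i -> 1):
  [3/4, 0, -3/16, -3/16] . (a_2, a_3, a_4, a_5) = 1/8
  [0, 7/8, -11/16, -1/8] . (a_2, a_3, a_4, a_5) = 1/16
  [-1/4, -3/16, 3/4, -3/16] . (a_2, a_3, a_4, a_5) = 1/16
  [0, -1/8, -5/16, 3/4] . (a_2, a_3, a_4, a_5) = 0

Solving yields:
  a_2 = 1181/4040
  a_3 = 523/1515
  a_4 = 476/1515
  a_5 = 571/3030

Starting state is 3, so the absorption probability is a_3 = 523/1515.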